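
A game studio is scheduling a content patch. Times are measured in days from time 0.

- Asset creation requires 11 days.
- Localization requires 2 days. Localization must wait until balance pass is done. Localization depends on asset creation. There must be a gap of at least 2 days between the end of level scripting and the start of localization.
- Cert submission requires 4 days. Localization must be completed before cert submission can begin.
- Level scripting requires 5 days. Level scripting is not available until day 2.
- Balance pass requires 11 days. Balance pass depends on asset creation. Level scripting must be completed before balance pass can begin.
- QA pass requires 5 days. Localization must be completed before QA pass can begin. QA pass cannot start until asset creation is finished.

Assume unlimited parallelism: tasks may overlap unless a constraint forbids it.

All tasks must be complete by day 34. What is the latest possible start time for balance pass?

16

QA pass must finish by day 34; it takes 5 days, so it must start by 34 − 5 = day 29.
Nothing follows cert submission; the deadline of day 34 is its only limit. It must start by 34 − 4 = day 30.
Localization has several dependents: QA pass (must start by day 29); cert submission (must start by day 30). The earliest of those limits is day 29, so localization must start by 29 − 2 = day 27.
Balance pass feeds into localization (must start by day 27); so balance pass must finish by day 27 and therefore start by day 16.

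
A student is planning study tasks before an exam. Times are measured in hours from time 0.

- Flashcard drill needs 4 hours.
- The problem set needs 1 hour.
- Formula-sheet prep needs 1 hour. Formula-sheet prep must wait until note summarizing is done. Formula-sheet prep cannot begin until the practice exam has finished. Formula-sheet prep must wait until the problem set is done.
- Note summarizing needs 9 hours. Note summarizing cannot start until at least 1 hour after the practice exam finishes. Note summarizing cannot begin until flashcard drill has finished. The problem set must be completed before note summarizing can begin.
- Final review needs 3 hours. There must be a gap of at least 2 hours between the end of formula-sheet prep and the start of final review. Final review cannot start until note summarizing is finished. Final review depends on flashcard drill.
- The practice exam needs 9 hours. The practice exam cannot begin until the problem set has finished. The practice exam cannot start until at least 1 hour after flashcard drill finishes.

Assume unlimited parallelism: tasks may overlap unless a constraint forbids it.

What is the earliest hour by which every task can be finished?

30

Nothing blocks flashcard drill, so it runs from hour 0 to hour 4.
The problem set has no prerequisites, so it starts at hour 0 and finishes at hour 1.
The practice exam has to wait for the problem set (finishes hour 1); flashcard drill (finishes hour 4, plus 1-hour gap → hour 5). The latest of these is hour 5, so the practice exam runs hour 5 to 5 + 9 = hour 14.
Note summarizing cannot start until the practice exam (finishes hour 14, plus 1-hour gap → hour 15); flashcard drill (finishes hour 4); the problem set (finishes hour 1). The controlling bound is hour 15, so note summarizing finishes at 15 + 9 = hour 24.
Formula-sheet prep needs all of note summarizing (finishes hour 24); the practice exam (finishes hour 14); the problem set (finishes hour 1). That puts its earliest start at hour 24; it finishes at 24 + 1 = hour 25.
For final review: formula-sheet prep (finishes hour 25, plus 2-hour gap → hour 27); note summarizing (finishes hour 24); flashcard drill (finishes hour 4). Taking the maximum gives a start of hour 27, and it finishes at 27 + 3 = hour 30.
All tasks are finished once the last one completes. Finish times: The problem set at 1, Flashcard drill at 4, The practice exam at 14, Note summarizing at 24, Formula-sheet prep at 25, Final review at 30. The latest is hour 30.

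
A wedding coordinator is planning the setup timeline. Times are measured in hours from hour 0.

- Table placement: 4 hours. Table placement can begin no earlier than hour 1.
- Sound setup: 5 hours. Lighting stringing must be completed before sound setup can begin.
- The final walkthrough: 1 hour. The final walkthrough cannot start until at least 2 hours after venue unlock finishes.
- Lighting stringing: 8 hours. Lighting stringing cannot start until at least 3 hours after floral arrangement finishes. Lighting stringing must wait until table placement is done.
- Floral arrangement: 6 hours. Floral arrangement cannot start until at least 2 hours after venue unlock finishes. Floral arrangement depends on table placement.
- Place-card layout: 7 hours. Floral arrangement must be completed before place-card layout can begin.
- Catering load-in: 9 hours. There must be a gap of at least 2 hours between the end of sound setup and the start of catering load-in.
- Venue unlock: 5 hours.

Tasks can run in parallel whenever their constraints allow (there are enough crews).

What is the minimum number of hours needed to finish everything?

40

After its own release at hour 1, table placement can start at hour 1 and finishes at hour 5.
Nothing blocks venue unlock, so it runs from hour 0 to hour 5.
The final walkthrough waits on venue unlock (finishes hour 5, plus 2-hour gap → hour 7), so it starts at hour 7 and finishes at 7 + 1 = hour 8.
For floral arrangement: venue unlock (finishes hour 5, plus 2-hour gap → hour 7); table placement (finishes hour 5). Taking the maximum gives a start of hour 7, and it finishes at 7 + 6 = hour 13.
After floral arrangement (finishes hour 13), place-card layout can start at hour 13 and finishes at hour 20.
Lighting stringing needs all of floral arrangement (finishes hour 13, plus 3-hour gap → hour 16); table placement (finishes hour 5). That puts its earliest start at hour 16; it finishes at 16 + 8 = hour 24.
Sound setup cannot begin until lighting stringing (finishes hour 24). It runs from hour 24 to 24 + 5 = hour 29.
Catering load-in waits on sound setup (finishes hour 29, plus 2-hour gap → hour 31), so it starts at hour 31 and finishes at 31 + 9 = hour 40.
All tasks are finished once the last one completes. Finish times: Venue unlock at 5, Table placement at 5, Floral arrangement at 13, Lighting stringing at 24, Sound setup at 29, Catering load-in at 40, Place-card layout at 20, The final walkthrough at 8. The latest is hour 40.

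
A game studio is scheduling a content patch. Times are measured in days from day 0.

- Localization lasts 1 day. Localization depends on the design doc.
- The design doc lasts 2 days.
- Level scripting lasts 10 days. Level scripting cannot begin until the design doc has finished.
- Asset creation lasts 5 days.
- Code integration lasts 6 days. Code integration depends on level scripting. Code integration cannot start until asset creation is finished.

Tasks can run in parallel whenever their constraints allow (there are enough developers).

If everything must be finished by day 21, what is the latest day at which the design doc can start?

Nothing follows code integration; the deadline of day 21 is its only limit. It must start by 21 − 6 = day 15.
Level scripting has to be done before code integration (must start by day 15). That means finishing by day 15, i.e. starting by 15 − 10 = day 5.
Localization must finish by day 21; it takes 1 day, so it must start by 21 − 1 = day 20.
The design doc has several dependents: level scripting (must start by day 5); localization (must start by day 20). The earliest of those limits is day 5, so the design doc must start by 5 − 2 = day 3.

3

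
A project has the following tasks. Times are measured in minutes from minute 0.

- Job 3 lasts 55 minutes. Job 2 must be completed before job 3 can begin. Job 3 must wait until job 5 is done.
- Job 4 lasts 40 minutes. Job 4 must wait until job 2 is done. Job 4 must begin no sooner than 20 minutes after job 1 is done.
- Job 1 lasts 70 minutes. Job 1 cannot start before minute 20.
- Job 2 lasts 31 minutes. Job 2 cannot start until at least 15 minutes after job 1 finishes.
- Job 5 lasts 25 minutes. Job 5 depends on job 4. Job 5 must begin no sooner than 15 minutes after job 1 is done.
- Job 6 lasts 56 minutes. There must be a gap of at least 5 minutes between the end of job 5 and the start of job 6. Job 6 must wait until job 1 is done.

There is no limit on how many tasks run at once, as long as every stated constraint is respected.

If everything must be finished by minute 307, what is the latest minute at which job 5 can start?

221

To finish by minute 307, job 3 (duration 55) must start no later than minute 252.
To finish by minute 307, job 6 (duration 56) must start no later than minute 251.
Job 5 has several dependents: job 3 (must start by minute 252); job 6 (must start by minute 251, minus 5-minute gap → minute 246). The earliest of those limits is minute 246, so job 5 must start by 246 − 25 = minute 221.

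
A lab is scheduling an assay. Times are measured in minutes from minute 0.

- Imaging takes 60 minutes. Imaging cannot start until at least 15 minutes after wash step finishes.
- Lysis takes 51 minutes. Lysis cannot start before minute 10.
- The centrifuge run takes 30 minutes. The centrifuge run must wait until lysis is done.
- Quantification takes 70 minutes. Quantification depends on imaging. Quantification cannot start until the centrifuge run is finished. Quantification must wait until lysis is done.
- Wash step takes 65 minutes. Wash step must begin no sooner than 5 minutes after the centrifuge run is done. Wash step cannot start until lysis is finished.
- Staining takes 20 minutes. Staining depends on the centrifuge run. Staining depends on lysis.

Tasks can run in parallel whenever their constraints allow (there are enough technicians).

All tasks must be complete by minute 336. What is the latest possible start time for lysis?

40

Quantification must finish by minute 336; it takes 70 minutes, so it must start by 336 − 70 = minute 266.
Since quantification (must start by minute 266) depends on it, imaging must finish by minute 266. Backing off its 60-minute duration gives a latest start of minute 206.
Wash step feeds into imaging (must start by minute 206, minus 15-minute gap → minute 191); so wash step must finish by minute 191 and therefore start by minute 126.
Nothing follows staining; the deadline of minute 336 is its only limit. It must start by 336 − 20 = minute 316.
The centrifuge run has several dependents: wash step (must start by minute 126, minus 5-minute gap → minute 121); staining (must start by minute 316); quantification (must start by minute 266). The earliest of those limits is minute 121, so the centrifuge run must start by 121 − 30 = minute 91.
Lysis feeds the centrifuge run (must start by minute 91); wash step (must start by minute 126); staining (must start by minute 316); quantification (must start by minute 266). Taking the minimum, lysis must finish by minute 91 and start by 91 − 51 = minute 40.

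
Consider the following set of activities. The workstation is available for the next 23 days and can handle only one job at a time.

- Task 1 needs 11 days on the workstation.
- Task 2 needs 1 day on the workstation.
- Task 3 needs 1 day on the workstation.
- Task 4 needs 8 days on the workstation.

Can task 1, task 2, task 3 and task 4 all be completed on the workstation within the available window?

Running back to back, the jobs need 11 + 1 + 1 + 8 = 21 days on the workstation.
Since 21 ≤ 23, they fit within the window.

Yes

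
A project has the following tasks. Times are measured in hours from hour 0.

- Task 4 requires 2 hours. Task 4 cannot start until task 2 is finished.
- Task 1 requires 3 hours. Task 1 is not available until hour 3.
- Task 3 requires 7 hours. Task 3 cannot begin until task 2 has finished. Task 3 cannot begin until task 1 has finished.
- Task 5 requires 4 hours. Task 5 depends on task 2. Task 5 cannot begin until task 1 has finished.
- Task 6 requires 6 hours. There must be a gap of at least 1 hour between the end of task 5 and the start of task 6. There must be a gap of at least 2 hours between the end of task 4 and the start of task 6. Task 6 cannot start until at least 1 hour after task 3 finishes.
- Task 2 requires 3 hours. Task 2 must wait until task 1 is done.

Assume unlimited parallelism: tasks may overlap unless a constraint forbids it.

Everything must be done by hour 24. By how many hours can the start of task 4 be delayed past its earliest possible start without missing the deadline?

Task 1 waits on its own release at hour 3, so it starts at hour 3 and finishes at 3 + 3 = hour 6.
Task 2 cannot begin until task 1 (finishes hour 6). It runs from hour 6 to 6 + 3 = hour 9.
Task 4 cannot begin until task 2 (finishes hour 9). It runs from hour 9 to 9 + 2 = hour 11.

Working backward from the deadline:
Task 6 has no dependents, so it just needs to finish by hour 24. Starting by 24 − 6 = hour 18 achieves that.
Task 4 feeds into task 6 (must start by hour 18, minus 2-hour gap → hour 16); so task 4 must finish by hour 16 and therefore start by hour 14.
So task 4 can start as early as hour 9 and as late as hour 14, giving 14 − 9 = 5 hours of slack.

5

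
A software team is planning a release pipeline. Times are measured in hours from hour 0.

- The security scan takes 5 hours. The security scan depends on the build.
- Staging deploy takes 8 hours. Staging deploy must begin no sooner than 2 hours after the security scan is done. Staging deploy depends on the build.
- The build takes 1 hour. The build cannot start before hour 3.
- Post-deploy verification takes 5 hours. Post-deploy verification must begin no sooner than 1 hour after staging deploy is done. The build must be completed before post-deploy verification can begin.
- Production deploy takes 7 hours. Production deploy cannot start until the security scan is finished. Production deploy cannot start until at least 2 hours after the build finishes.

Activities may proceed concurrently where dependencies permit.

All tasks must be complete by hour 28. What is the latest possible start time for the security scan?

7

Post-deploy verification must finish by hour 28; it takes 5 hours, so it must start by 28 − 5 = hour 23.
Staging deploy feeds into post-deploy verification (must start by hour 23, minus 1-hour gap → hour 22); so staging deploy must finish by hour 22 and therefore start by hour 14.
To finish by hour 28, production deploy (duration 7) must start no later than hour 21.
The security scan must finish in time for staging deploy (must start by hour 14, minus 2-hour gap → hour 12); production deploy (must start by hour 21). The tightest is hour 12, so the security scan must start by 12 − 5 = hour 7.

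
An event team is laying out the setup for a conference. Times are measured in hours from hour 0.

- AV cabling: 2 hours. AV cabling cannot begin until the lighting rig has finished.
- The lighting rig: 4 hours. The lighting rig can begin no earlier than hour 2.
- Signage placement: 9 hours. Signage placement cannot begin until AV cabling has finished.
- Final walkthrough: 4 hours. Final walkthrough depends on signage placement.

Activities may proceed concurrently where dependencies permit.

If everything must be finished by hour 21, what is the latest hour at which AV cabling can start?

6

To finish by hour 21, final walkthrough (duration 4) must start no later than hour 17.
Signage placement feeds into final walkthrough (must start by hour 17); so signage placement must finish by hour 17 and therefore start by hour 8.
AV cabling has to be done before signage placement (must start by hour 8). That means finishing by hour 8, i.e. starting by 8 − 2 = hour 6.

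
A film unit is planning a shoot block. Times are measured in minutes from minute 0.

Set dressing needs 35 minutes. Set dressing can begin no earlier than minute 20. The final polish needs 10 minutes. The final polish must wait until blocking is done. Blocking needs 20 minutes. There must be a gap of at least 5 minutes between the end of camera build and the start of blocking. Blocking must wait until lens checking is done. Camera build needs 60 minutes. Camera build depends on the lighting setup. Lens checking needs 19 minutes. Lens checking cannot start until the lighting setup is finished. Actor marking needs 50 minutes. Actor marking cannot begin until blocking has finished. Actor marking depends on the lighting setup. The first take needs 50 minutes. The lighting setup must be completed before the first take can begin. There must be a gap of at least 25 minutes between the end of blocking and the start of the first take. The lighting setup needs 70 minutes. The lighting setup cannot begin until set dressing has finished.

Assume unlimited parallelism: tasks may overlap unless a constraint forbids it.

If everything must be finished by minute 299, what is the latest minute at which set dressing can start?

To finish by minute 299, actor marking (duration 50) must start no later than minute 249.
The final polish must finish by minute 299; it takes 10 minutes, so it must start by 299 − 10 = minute 289.
Nothing follows the first take; the deadline of minute 299 is its only limit. It must start by 299 − 50 = minute 249.
For blocking: actor marking (must start by minute 249); the final polish (must start by minute 289); the first take (must start by minute 249, minus 25-minute gap → minute 224). The most restrictive is minute 224; with a 20-minute duration, blocking must start by minute 204.
Camera build has to be done before blocking (must start by minute 204, minus 5-minute gap → minute 199). That means finishing by minute 199, i.e. starting by 199 − 60 = minute 139.
Lens checking feeds into blocking (must start by minute 204); so lens checking must finish by minute 204 and therefore start by minute 185.
The lighting setup must finish in time for camera build (must start by minute 139); lens checking (must start by minute 185); actor marking (must start by minute 249); the first take (must start by minute 249). The tightest is minute 139, so the lighting setup must start by 139 − 70 = minute 69.
Set dressing feeds into the lighting setup (must start by minute 69); so set dressing must finish by minute 69 and therefore start by minute 34.

34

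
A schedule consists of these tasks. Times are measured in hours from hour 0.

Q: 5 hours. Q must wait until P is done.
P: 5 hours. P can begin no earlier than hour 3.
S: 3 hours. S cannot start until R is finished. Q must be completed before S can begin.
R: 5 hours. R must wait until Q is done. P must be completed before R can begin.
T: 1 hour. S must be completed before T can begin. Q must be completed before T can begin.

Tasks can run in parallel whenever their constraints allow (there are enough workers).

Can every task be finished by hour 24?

P waits on its own release at hour 3, so it starts at hour 3 and finishes at 3 + 5 = hour 8.
Q cannot begin until P (finishes hour 8). It runs from hour 8 to 8 + 5 = hour 13.
For R: Q (finishes hour 13); P (finishes hour 8). Taking the maximum gives a start of hour 13, and it finishes at 13 + 5 = hour 18.
S needs all of R (finishes hour 18); Q (finishes hour 13). That puts its earliest start at hour 18; it finishes at 18 + 3 = hour 21.
T has to wait for S (finishes hour 21); Q (finishes hour 13). The latest of these is hour 21, so T runs hour 21 to 21 + 1 = hour 22.
Every task is finished by hour 22, which is no later than the deadline of 24, so the schedule is feasible.

Yes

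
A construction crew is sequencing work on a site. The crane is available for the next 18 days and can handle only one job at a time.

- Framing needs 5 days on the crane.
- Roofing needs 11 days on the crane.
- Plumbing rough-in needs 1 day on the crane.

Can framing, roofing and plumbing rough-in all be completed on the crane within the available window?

Running back to back, the jobs need 5 + 11 + 1 = 17 days on the crane.
Since 17 ≤ 18, they fit within the window.

Yes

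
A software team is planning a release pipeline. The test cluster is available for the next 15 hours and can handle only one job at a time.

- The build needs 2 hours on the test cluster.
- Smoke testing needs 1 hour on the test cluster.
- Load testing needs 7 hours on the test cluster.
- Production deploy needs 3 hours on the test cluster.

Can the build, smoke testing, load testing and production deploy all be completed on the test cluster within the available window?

Running back to back, the jobs need 2 + 1 + 7 + 3 = 13 hours on the test cluster.
Since 13 ≤ 15, they fit within the window.

Yes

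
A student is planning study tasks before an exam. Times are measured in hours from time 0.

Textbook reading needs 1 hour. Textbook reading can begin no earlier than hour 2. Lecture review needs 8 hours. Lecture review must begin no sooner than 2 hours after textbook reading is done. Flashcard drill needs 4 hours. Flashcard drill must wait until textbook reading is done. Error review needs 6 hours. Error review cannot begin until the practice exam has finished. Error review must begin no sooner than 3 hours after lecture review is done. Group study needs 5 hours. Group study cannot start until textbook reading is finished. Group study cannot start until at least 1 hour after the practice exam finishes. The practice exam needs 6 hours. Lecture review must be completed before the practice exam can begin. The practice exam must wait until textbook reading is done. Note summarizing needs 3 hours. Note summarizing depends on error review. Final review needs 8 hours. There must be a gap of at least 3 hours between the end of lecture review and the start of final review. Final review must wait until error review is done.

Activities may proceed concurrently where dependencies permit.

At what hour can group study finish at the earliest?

25

Textbook reading cannot begin until its own release at hour 2. It runs from hour 2 to 2 + 1 = hour 3.
Lecture review waits on textbook reading (finishes hour 3, plus 2-hour gap → hour 5), so it starts at hour 5 and finishes at 5 + 8 = hour 13.
The practice exam has to wait for lecture review (finishes hour 13); textbook reading (finishes hour 3). The latest of these is hour 13, so the practice exam runs hour 13 to 13 + 6 = hour 19.
For group study: textbook reading (finishes hour 3); the practice exam (finishes hour 19, plus 1-hour gap → hour 20). Taking the maximum gives a start of hour 20, and it finishes at 20 + 5 = hour 25.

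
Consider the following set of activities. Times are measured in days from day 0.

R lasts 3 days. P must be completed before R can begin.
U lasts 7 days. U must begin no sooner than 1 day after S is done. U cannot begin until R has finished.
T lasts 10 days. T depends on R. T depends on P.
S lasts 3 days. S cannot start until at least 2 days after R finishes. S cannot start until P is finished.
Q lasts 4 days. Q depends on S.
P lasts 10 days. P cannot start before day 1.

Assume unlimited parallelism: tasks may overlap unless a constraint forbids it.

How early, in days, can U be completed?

27

P cannot begin until its own release at day 1. It runs from day 1 to 1 + 10 = day 11.
R cannot begin until P (finishes day 11). It runs from day 11 to 11 + 3 = day 14.
S needs all of R (finishes day 14, plus 2-day gap → day 16); P (finishes day 11). That puts its earliest start at day 16; it finishes at 16 + 3 = day 19.
For U: S (finishes day 19, plus 1-day gap → day 20); R (finishes day 14). Taking the maximum gives a start of day 20, and it finishes at 20 + 7 = day 27.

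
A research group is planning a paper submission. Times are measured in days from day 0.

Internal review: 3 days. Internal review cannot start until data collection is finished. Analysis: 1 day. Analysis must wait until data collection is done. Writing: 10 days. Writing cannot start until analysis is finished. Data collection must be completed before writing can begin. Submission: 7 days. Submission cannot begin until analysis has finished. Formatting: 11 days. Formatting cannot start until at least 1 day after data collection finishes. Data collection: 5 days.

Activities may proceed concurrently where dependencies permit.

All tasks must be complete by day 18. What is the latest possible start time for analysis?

Nothing follows writing; the deadline of day 18 is its only limit. It must start by 18 − 10 = day 8.
Submission must finish by day 18; it takes 7 days, so it must start by 18 − 7 = day 11.
Analysis must finish in time for writing (must start by day 8); submission (must start by day 11). The tightest is day 8, so analysis must start by 8 − 1 = day 7.

7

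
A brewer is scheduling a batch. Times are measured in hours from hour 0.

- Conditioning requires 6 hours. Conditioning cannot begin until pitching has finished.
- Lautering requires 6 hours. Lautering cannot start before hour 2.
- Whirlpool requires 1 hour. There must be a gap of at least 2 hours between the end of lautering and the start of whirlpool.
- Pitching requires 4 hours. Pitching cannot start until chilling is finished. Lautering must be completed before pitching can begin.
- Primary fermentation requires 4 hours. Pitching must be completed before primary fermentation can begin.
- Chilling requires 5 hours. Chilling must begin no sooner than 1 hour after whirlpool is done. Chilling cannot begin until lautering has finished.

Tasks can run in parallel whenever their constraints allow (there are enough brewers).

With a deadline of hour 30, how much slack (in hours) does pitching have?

Lautering cannot begin until its own release at hour 2. It runs from hour 2 to 2 + 6 = hour 8.
Whirlpool waits on lautering (finishes hour 8, plus 2-hour gap → hour 10), so it starts at hour 10 and finishes at 10 + 1 = hour 11.
For chilling: whirlpool (finishes hour 11, plus 1-hour gap → hour 12); lautering (finishes hour 8). Taking the maximum gives a start of hour 12, and it finishes at 12 + 5 = hour 17.
For pitching: chilling (finishes hour 17); lautering (finishes hour 8). Taking the maximum gives a start of hour 17, and it finishes at 17 + 4 = hour 21.

Working backward from the deadline:
Primary fermentation has no dependents, so it just needs to finish by hour 30. Starting by 30 − 4 = hour 26 achieves that.
Nothing follows conditioning; the deadline of hour 30 is its only limit. It must start by 30 − 6 = hour 24.
For pitching: primary fermentation (must start by hour 26); conditioning (must start by hour 24). The most restrictive is hour 24; with a 4-hour duration, pitching must start by hour 20.
So pitching can start as early as hour 17 and as late as hour 20, giving 20 − 17 = 3 hours of slack.

3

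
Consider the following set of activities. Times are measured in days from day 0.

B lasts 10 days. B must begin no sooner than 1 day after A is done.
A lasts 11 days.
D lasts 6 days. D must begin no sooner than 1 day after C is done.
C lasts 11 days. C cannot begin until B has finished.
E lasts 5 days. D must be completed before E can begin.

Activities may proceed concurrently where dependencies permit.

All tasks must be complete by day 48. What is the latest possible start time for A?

E has no dependents, so it just needs to finish by day 48. Starting by 48 − 5 = day 43 achieves that.
D has to be done before E (must start by day 43). That means finishing by day 43, i.e. starting by 43 − 6 = day 37.
Since D (must start by day 37, minus 1-day gap → day 36) depends on it, C must finish by day 36. Backing off its 11-day duration gives a latest start of day 25.
B feeds into C (must start by day 25); so B must finish by day 25 and therefore start by day 15.
Since B (must start by day 15, minus 1-day gap → day 14) depends on it, A must finish by day 14. Backing off its 11-day duration gives a latest start of day 3.

3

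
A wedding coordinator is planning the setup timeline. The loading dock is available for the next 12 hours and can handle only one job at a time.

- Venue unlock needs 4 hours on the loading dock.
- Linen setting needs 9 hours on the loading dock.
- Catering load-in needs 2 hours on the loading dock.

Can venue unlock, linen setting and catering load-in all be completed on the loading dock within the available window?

No

Running back to back, the jobs need 4 + 9 + 2 = 15 hours on the loading dock.
Since 15 > 12, they cannot all fit.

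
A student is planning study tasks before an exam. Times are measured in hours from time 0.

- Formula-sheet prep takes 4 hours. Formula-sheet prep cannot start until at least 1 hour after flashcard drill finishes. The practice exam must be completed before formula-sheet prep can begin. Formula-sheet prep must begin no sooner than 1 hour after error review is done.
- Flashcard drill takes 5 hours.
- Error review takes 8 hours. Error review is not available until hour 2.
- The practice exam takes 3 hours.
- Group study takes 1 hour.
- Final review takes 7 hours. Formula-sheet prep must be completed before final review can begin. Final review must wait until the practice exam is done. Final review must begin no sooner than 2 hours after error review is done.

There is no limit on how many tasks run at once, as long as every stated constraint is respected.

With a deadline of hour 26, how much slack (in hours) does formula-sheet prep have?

4

Error review waits on its own release at hour 2, so it starts at hour 2 and finishes at 2 + 8 = hour 10.
The practice exam can start immediately at hour 0; it finishes at hour 3.
Flashcard drill has no prerequisites, so it starts at hour 0 and finishes at hour 5.
Formula-sheet prep has to wait for flashcard drill (finishes hour 5, plus 1-hour gap → hour 6); the practice exam (finishes hour 3); error review (finishes hour 10, plus 1-hour gap → hour 11). The latest of these is hour 11, so formula-sheet prep runs hour 11 to 11 + 4 = hour 15.

Working backward from the deadline:
Final review must finish by hour 26; it takes 7 hours, so it must start by 26 − 7 = hour 19.
Since final review (must start by hour 19) depends on it, formula-sheet prep must finish by hour 19. Backing off its 4-hour duration gives a latest start of hour 15.
So formula-sheet prep can start as early as hour 11 and as late as hour 15, giving 15 − 11 = 4 hours of slack.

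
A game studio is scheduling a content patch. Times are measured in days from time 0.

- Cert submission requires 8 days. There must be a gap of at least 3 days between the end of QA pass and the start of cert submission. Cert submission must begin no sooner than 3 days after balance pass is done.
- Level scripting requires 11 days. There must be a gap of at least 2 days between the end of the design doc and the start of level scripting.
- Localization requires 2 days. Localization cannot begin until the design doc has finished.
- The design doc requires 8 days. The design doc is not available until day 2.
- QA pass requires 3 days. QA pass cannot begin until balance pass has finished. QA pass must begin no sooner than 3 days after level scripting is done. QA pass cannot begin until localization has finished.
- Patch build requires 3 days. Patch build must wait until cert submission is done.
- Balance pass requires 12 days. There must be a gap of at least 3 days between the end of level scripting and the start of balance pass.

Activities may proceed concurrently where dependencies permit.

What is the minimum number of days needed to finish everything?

The design doc waits on its own release at day 2, so it starts at day 2 and finishes at 2 + 8 = day 10.
Localization cannot begin until the design doc (finishes day 10). It runs from day 10 to 10 + 2 = day 12.
Level scripting cannot begin until the design doc (finishes day 10, plus 2-day gap → day 12). It runs from day 12 to 12 + 11 = day 23.
Balance pass cannot begin until level scripting (finishes day 23, plus 3-day gap → day 26). It runs from day 26 to 26 + 12 = day 38.
For QA pass: balance pass (finishes day 38); level scripting (finishes day 23, plus 3-day gap → day 26); localization (finishes day 12). Taking the maximum gives a start of day 38, and it finishes at 38 + 3 = day 41.
Cert submission has to wait for QA pass (finishes day 41, plus 3-day gap → day 44); balance pass (finishes day 38, plus 3-day gap → day 41). The latest of these is day 44, so cert submission runs day 44 to 44 + 8 = day 52.
After cert submission (finishes day 52), patch build can start at day 52 and finishes at day 55.
All tasks are finished once the last one completes. Finish times: The design doc at 10, Level scripting at 23, Balance pass at 38, Localization at 12, QA pass at 41, Cert submission at 52, Patch build at 55. The latest is day 55.

55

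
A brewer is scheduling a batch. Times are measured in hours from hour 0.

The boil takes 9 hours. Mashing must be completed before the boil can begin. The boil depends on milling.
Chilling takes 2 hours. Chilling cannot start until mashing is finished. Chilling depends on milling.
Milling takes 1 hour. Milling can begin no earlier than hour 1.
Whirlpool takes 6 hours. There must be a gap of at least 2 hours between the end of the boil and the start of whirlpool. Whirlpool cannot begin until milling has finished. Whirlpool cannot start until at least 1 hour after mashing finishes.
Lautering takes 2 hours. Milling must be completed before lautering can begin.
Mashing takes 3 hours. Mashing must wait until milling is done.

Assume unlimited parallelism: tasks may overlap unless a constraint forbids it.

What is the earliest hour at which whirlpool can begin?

After its own release at hour 1, milling can start at hour 1 and finishes at hour 2.
Mashing cannot begin until milling (finishes hour 2). It runs from hour 2 to 2 + 3 = hour 5.
The boil has to wait for mashing (finishes hour 5); milling (finishes hour 2). The latest of these is hour 5, so the boil runs hour 5 to 5 + 9 = hour 14.
Whirlpool waits on the boil (finishes hour 14, plus 2-hour gap → hour 16); milling (finishes hour 2); mashing (finishes hour 5, plus 1-hour gap → hour 6). The latest of these is hour 16, which is the earliest whirlpool can start.

16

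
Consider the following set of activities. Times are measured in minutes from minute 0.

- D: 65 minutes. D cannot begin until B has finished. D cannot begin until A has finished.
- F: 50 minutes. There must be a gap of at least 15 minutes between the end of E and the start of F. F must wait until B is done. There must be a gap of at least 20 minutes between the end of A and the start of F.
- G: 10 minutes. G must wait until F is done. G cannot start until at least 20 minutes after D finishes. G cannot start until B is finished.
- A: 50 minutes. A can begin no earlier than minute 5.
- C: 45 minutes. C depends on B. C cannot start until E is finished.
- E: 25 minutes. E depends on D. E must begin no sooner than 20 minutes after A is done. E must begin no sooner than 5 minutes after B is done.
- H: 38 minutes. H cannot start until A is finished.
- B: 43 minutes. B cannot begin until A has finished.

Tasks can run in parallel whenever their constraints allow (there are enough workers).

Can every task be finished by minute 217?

No

A waits on its own release at minute 5, so it starts at minute 5 and finishes at 5 + 50 = minute 55.
H cannot begin until A (finishes minute 55). It runs from minute 55 to 55 + 38 = minute 93.
After A (finishes minute 55), B can start at minute 55 and finishes at minute 98.
D needs all of B (finishes minute 98); A (finishes minute 55). That puts its earliest start at minute 98; it finishes at 98 + 65 = minute 163.
E cannot start until D (finishes minute 163); A (finishes minute 55, plus 20-minute gap → minute 75); B (finishes minute 98, plus 5-minute gap → minute 103). The controlling bound is minute 163, so E finishes at 163 + 25 = minute 188.
F cannot start until E (finishes minute 188, plus 15-minute gap → minute 203); B (finishes minute 98); A (finishes minute 55, plus 20-minute gap → minute 75). The controlling bound is minute 203, so F finishes at 203 + 50 = minute 253.
G needs all of F (finishes minute 253); D (finishes minute 163, plus 20-minute gap → minute 183); B (finishes minute 98). That puts its earliest start at minute 253; it finishes at 253 + 10 = minute 263.
C has to wait for B (finishes minute 98); E (finishes minute 188). The latest of these is minute 188, so C runs minute 188 to 188 + 45 = minute 233.
The earliest everything can be done is minute 263, which is after the deadline of 217, so it is not possible.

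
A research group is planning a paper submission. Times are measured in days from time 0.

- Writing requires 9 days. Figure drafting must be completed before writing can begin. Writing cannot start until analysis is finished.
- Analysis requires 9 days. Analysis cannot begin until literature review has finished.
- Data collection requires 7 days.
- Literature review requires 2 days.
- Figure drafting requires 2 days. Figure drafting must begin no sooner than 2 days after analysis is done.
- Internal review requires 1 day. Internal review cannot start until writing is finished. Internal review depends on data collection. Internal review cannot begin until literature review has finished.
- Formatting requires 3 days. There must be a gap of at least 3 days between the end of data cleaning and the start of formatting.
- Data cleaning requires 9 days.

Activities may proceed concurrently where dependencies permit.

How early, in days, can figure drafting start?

13

Literature review can start immediately at day 0; it finishes at day 2.
Analysis cannot begin until literature review (finishes day 2). It runs from day 2 to 2 + 9 = day 11.
Figure drafting waits on analysis (finishes day 11, plus 2-day gap → day 13), so the earliest it can start is day 13.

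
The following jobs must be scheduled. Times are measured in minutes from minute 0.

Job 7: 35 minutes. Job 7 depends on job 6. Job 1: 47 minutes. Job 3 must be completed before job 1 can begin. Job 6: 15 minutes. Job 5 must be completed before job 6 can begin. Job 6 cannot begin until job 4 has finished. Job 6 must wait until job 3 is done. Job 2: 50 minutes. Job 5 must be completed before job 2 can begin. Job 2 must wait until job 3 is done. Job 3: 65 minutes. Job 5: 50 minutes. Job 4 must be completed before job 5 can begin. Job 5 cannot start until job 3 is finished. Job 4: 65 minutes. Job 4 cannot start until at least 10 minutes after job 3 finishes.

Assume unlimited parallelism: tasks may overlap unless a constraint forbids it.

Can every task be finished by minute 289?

Job 3 has no prerequisites, so it starts at minute 0 and finishes at minute 65.
After job 3 (finishes minute 65, plus 10-minute gap → minute 75), job 4 can start at minute 75 and finishes at minute 140.
Job 5 cannot start until job 4 (finishes minute 140); job 3 (finishes minute 65). The controlling bound is minute 140, so job 5 finishes at 140 + 50 = minute 190.
Job 6 needs all of job 5 (finishes minute 190); job 4 (finishes minute 140); job 3 (finishes minute 65). That puts its earliest start at minute 190; it finishes at 190 + 15 = minute 205.
After job 6 (finishes minute 205), job 7 can start at minute 205 and finishes at minute 240.
Job 2 needs all of job 5 (finishes minute 190); job 3 (finishes minute 65). That puts its earliest start at minute 190; it finishes at 190 + 50 = minute 240.
Job 1 cannot begin until job 3 (finishes minute 65). It runs from minute 65 to 65 + 47 = minute 112.
Every task is finished by minute 240, which is no later than the deadline of 289, so the schedule is feasible.

Yes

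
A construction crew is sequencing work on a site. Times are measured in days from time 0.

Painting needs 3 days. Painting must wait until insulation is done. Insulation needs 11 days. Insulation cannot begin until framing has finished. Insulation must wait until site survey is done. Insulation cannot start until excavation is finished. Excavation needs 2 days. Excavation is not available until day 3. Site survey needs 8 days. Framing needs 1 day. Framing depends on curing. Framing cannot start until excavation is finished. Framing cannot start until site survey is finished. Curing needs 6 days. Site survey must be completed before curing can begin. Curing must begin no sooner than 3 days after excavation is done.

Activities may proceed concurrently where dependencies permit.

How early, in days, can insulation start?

15

Excavation waits on its own release at day 3, so it starts at day 3 and finishes at 3 + 2 = day 5.
Nothing blocks site survey, so it runs from day 0 to day 8.
Curing cannot start until site survey (finishes day 8); excavation (finishes day 5, plus 3-day gap → day 8). The controlling bound is day 8, so curing finishes at 8 + 6 = day 14.
Framing cannot start until curing (finishes day 14); excavation (finishes day 5); site survey (finishes day 8). The controlling bound is day 14, so framing finishes at 14 + 1 = day 15.
Insulation waits on framing (finishes day 15); site survey (finishes day 8); excavation (finishes day 5). The latest of these is day 15, which is the earliest insulation can start.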